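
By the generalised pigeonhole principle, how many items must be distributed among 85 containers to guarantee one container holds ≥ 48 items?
n = (48 − 1)·85 + 1 = 3996

By the generalised pigeonhole principle, to guarantee some box contains ≥ r objects we need more than (r − 1) · k objects total. Threshold: n = (r − 1) · k + 1. With r = 48 and k = 85: n = 47 · 85 + 1 = 3995 + 1 = 3996. For n = 3995 = 47 · 85, we can put exactly 47 objects in every box, avoiding 48 in any single one — so 3996 is tight.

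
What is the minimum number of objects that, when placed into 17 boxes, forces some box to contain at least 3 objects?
n = (3 − 1)·17 + 1 = 35

By the generalised pigeonhole principle, to guarantee some box contains ≥ r objects we need more than (r − 1) · k objects total. Threshold: n = (r − 1) · k + 1. With r = 3 and k = 17: n = 2 · 17 + 1 = 34 + 1 = 35. For n = 34 = 2 · 17, we can put exactly 2 objects in every box, avoiding 3 in any single one — so 35 is tight.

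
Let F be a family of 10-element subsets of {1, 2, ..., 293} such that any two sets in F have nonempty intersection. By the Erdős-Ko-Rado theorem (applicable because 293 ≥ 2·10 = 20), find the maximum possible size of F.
max |F| = C(292, 9) = 37550200986000560

The Erdős-Ko-Rado theorem states: for n ≥ 2k, an intersecting family of k-subsets of an n-element set has size at most C(n − 1, k − 1), with equality for 'star' families {A ⊆ [n] : |A| = k, i ∈ A} (fix an element i). For n = 293, k = 10: C(292, 9) = 37550200986000560.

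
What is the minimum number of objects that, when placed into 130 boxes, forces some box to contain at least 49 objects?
n = (49 − 1)·130 + 1 = 6241

By the generalised pigeonhole principle, to guarantee some box contains ≥ r objects we need more than (r − 1) · k objects total. Threshold: n = (r − 1) · k + 1. With r = 49 and k = 130: n = 48 · 130 + 1 = 6240 + 1 = 6241. For n = 6240 = 48 · 130, we can put exactly 48 objects in every box, avoiding 49 in any single one — so 6241 is tight.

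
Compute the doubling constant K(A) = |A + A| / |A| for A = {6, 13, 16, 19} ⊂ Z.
K = |A + A| / |A| = 9/4

Enumerate A + A = {a + b : a, b ∈ A}. With |A| = 4, there are |A|^2 = 16 ordered sum pairs; collecting distinct values, A + A = {12, 19, 22, 25, 26, 29, 32, 35, 38}, so |A + A| = 9. Thus K = 9/4. For comparison, the minimum possible |A + A| over all 4-element sets is 2·4 − 1 = 7 (so min K = 7/4), attained only by arithmetic progressions.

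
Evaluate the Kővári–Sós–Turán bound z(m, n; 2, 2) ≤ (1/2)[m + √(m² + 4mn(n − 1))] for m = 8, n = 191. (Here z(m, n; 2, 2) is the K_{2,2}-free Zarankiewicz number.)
z(8, 191; 2, 2) ≤ (1/2)[8 + √(8² + 4·8·191·190)] = (1/2)[8 + √1161344] = 542.8284

Kővári–Sós–Turán: let r_1, ..., r_8 be the row sums and z = Σ r_i the total number of 1s. Each pair of columns can share at most one row with both entries 1 (else a 2×2 all-ones block appears), so Σ_i C(r_i, 2) ≤ C(191, 2) = 18145. By convexity Σ_i C(r_i, 2) ≥ 8·C(z/8, 2) = z(z − 8)/(2·8), giving z² − 8z − 8·191·190 ≤ 0 and hence z ≤ (1/2)[8 + √(64 + 4·290320)] = (1/2)[8 + √1161344] ≈ (1/2)(8 + 1077.6567) = 542.8284.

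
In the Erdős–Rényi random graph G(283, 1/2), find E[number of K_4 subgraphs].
E[# K_4] = C(283, 4) · (1/2)^C(4, 2) = 261630670 / 2^6 = 130815335/32 = 4087979.21875

For each 4-subset S of vertices (there are C(283, 4) = 261630670 such S), let X_S = 1 if S induces a K_4 (all C(4, 2) = 6 edges present). Then P(X_S = 1) = (1/2)^6 = 1/64. By linearity of expectation, E[# K_4] = C(283, 4) · (1/2)^6 = 261630670 / 64 = 130815335/32 = 4087979.21875.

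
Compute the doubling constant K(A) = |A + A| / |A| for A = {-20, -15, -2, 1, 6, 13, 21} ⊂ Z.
K = |A + A| / |A| = 26/7

Enumerate A + A = {a + b : a, b ∈ A}. With |A| = 7, there are |A|^2 = 49 ordered sum pairs; collecting distinct values, A + A = {-40, -35, -30, -22, -19, -17, -14, -9, -7, -4, -2, -1, 1, 2, 4, 6, 7, 11, 12, 14, 19, 22, 26, 27, 34, 42}, so |A + A| = 26. Thus K = 26/7. For comparison, the minimum possible |A + A| over all 7-element sets is 2·7 − 1 = 13 (so min K = 13/7), attained only by arithmetic progressions.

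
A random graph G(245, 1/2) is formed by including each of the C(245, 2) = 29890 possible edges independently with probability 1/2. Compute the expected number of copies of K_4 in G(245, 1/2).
E[# K_4] = C(245, 4) · (1/2)^C(4, 2) = 146475945 / 2^6 = 2288686.640625

For each 4-subset S of vertices (there are C(245, 4) = 146475945 such S), let X_S = 1 if S induces a K_4 (all C(4, 2) = 6 edges present). Then P(X_S = 1) = (1/2)^6 = 1/64. By linearity of expectation, E[# K_4] = C(245, 4) · (1/2)^6 = 146475945 / 64 = 2288686.640625.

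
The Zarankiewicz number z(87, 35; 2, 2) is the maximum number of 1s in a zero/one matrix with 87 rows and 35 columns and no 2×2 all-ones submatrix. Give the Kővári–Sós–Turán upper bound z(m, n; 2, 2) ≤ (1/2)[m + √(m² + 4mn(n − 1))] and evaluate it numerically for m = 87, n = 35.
z(87, 35; 2, 2) ≤ (1/2)[87 + √(87² + 4·87·35·34)] = (1/2)[87 + √421689] = 368.1879

Kővári–Sós–Turán: let r_1, ..., r_87 be the row sums and z = Σ r_i the total number of 1s. Each pair of columns can share at most one row with both entries 1 (else a 2×2 all-ones block appears), so Σ_i C(r_i, 2) ≤ C(35, 2) = 595. By convexity Σ_i C(r_i, 2) ≥ 87·C(z/87, 2) = z(z − 87)/(2·87), giving z² − 87z − 87·35·34 ≤ 0 and hence z ≤ (1/2)[87 + √(7569 + 4·103530)] = (1/2)[87 + √421689] ≈ (1/2)(87 + 649.3759) = 368.1879.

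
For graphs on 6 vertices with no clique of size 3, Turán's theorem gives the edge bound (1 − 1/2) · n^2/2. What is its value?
Turán density bound = (1/2) · 6^2/2 = 9

Turán's theorem: ex(n, K_{r+1}) is achieved by the complete r-partite Turán graph T(n, r) with parts as balanced as possible, and is at most (1 − 1/r) · n^2/2. For r = 2, n = 6: the density bound is (1/2) · 36/2 = 9. Since 2 ∣ 6, the Turán graph T(6, 2) has parts of equal size 3, and its edge count e(T(6, 2)) = 9 attains the density bound exactly.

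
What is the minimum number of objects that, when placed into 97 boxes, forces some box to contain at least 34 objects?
n = (34 − 1)·97 + 1 = 3202

By the generalised pigeonhole principle, to guarantee some box contains ≥ r objects we need more than (r − 1) · k objects total. Threshold: n = (r − 1) · k + 1. With r = 34 and k = 97: n = 33 · 97 + 1 = 3201 + 1 = 3202. For n = 3201 = 33 · 97, we can put exactly 33 objects in every box, avoiding 34 in any single one — so 3202 is tight.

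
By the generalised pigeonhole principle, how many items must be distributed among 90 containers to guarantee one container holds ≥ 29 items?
n = (29 − 1)·90 + 1 = 2521

By the generalised pigeonhole principle, to guarantee some box contains ≥ r objects we need more than (r − 1) · k objects total. Threshold: n = (r − 1) · k + 1. With r = 29 and k = 90: n = 28 · 90 + 1 = 2520 + 1 = 2521. For n = 2520 = 28 · 90, we can put exactly 28 objects in every box, avoiding 29 in any single one — so 2521 is tight.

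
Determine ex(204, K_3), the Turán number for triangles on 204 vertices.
ex(204, K_3) = ⌊204^2/4⌋ = 10404

Mantel (1907): a triangle-free graph on n vertices has at most ⌊n^2/4⌋ edges, with equality for the complete bipartite graph K_{⌊n/2⌋, ⌈n/2⌉}. For n = 204: ⌊204^2/4⌋ = ⌊41616/4⌋ = 10404. The extremal graph is K_{102, 102}, which has 102·102 = 10404 edges.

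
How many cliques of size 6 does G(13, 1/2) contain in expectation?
E[# K_6] = C(13, 6) · (1/2)^C(6, 2) = 1716 / 2^15 = 429/8192 ≈ 0.052368

For each 6-subset S of vertices (there are C(13, 6) = 1716 such S), let X_S = 1 if S induces a K_6 (all C(6, 2) = 15 edges present). Then P(X_S = 1) = (1/2)^15 = 1/32768. By linearity of expectation, E[# K_6] = C(13, 6) · (1/2)^15 = 1716 / 32768 = 429/8192 ≈ 0.052368.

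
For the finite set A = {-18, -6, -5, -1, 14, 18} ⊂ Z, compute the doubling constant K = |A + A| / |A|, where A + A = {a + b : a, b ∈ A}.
K = |A + A| / |A| = 20/6 = 10/3

Enumerate A + A = {a + b : a, b ∈ A}. With |A| = 6, there are |A|^2 = 36 ordered sum pairs; collecting distinct values, A + A = {-36, -24, -23, -19, -12, -11, -10, -7, -6, -4, -2, 0, 8, 9, 12, 13, 17, 28, 32, 36}, so |A + A| = 20. Thus K = 20/6 = 10/3. For comparison, the minimum possible |A + A| over all 6-element sets is 2·6 − 1 = 11 (so min K = 11/6), attained only by arithmetic progressions.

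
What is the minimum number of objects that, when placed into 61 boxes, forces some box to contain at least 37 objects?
n = (37 − 1)·61 + 1 = 2197

By the generalised pigeonhole principle, to guarantee some box contains ≥ r objects we need more than (r − 1) · k objects total. Threshold: n = (r − 1) · k + 1. With r = 37 and k = 61: n = 36 · 61 + 1 = 2196 + 1 = 2197. For n = 2196 = 36 · 61, we can put exactly 36 objects in every box, avoiding 37 in any single one — so 2197 is tight.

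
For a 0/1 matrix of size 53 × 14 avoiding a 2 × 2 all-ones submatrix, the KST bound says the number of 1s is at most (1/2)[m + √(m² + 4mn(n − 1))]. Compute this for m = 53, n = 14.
z(53, 14; 2, 2) ≤ (1/2)[53 + √(53² + 4·53·14·13)] = (1/2)[53 + √41393] = 128.2263

Kővári–Sós–Turán: let r_1, ..., r_53 be the row sums and z = Σ r_i the total number of 1s. Each pair of columns can share at most one row with both entries 1 (else a 2×2 all-ones block appears), so Σ_i C(r_i, 2) ≤ C(14, 2) = 91. By convexity Σ_i C(r_i, 2) ≥ 53·C(z/53, 2) = z(z − 53)/(2·53), giving z² − 53z − 53·14·13 ≤ 0 and hence z ≤ (1/2)[53 + √(2809 + 4·9646)] = (1/2)[53 + √41393] ≈ (1/2)(53 + 203.4527) = 128.2263.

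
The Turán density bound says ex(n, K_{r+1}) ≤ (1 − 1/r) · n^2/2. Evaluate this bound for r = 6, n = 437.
Turán density bound = (5/6) · 437^2/2 = 954845/12 ≈ 79570.4167

Turán's theorem: ex(n, K_{r+1}) is achieved by the complete r-partite Turán graph T(n, r) with parts as balanced as possible, and is at most (1 − 1/r) · n^2/2. For r = 6, n = 437: the density bound is (5/6) · 190969/2 = 954845/12 ≈ 79570.4167. The integer-valued extremum is e(T(437, 6)) = 79570, which is strictly less than the density bound 954845/12 since 6 ∤ 437 (the parts of T(437, 6) cannot all be equal).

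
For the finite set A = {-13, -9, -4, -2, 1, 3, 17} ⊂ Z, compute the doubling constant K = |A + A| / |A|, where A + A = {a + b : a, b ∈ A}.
K = |A + A| / |A| = 24/7

Enumerate A + A = {a + b : a, b ∈ A}. With |A| = 7, there are |A|^2 = 49 ordered sum pairs; collecting distinct values, A + A = {-26, -22, -18, -17, -15, -13, -12, -11, -10, -8, -6, -4, -3, -1, 1, 2, 4, 6, 8, 13, 15, 18, 20, 34}, so |A + A| = 24. Thus K = 24/7. For comparison, the minimum possible |A + A| over all 7-element sets is 2·7 − 1 = 13 (so min K = 13/7), attained only by arithmetic progressions.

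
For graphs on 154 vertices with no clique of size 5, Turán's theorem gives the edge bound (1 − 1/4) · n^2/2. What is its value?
Turán density bound = (3/4) · 154^2/2 = 17787/2 ≈ 8893.5

Turán's theorem: ex(n, K_{r+1}) is achieved by the complete r-partite Turán graph T(n, r) with parts as balanced as possible, and is at most (1 − 1/r) · n^2/2. For r = 4, n = 154: the density bound is (3/4) · 23716/2 = 17787/2 ≈ 8893.5. The integer-valued extremum is e(T(154, 4)) = 8893, which is strictly less than the density bound 17787/2 since 4 ∤ 154 (the parts of T(154, 4) cannot all be equal).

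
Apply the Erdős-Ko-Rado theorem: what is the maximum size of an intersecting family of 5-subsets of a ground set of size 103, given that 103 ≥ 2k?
max |F| = C(102, 4) = 4249575

Erdős-Ko-Rado (1961): when n ≥ 2k, max |F| = C(n−1, k−1). The bound is attained by the star {A : i ∈ A} for any fixed i ∈ [n]. Here C(103−1, 5−1) = C(102, 4) = 4249575.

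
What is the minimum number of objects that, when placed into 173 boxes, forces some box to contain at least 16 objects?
n = (16 − 1)·173 + 1 = 2596

By the generalised pigeonhole principle, to guarantee some box contains ≥ r objects we need more than (r − 1) · k objects total. Threshold: n = (r − 1) · k + 1. With r = 16 and k = 173: n = 15 · 173 + 1 = 2595 + 1 = 2596. For n = 2595 = 15 · 173, we can put exactly 15 objects in every box, avoiding 16 in any single one — so 2596 is tight.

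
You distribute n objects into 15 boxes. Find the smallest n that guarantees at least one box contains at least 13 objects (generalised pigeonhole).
n = (13 − 1)·15 + 1 = 181

By the generalised pigeonhole principle, to guarantee some box contains ≥ r objects we need more than (r − 1) · k objects total. Threshold: n = (r − 1) · k + 1. With r = 13 and k = 15: n = 12 · 15 + 1 = 180 + 1 = 181. For n = 180 = 12 · 15, we can put exactly 12 objects in every box, avoiding 13 in any single one — so 181 is tight.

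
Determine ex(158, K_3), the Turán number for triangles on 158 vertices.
ex(158, K_3) = ⌊158^2/4⌋ = 6241

Mantel (1907): a triangle-free graph on n vertices has at most ⌊n^2/4⌋ edges, with equality for the complete bipartite graph K_{⌊n/2⌋, ⌈n/2⌉}. For n = 158: ⌊158^2/4⌋ = ⌊24964/4⌋ = 6241. The extremal graph is K_{79, 79}, which has 79·79 = 6241 edges.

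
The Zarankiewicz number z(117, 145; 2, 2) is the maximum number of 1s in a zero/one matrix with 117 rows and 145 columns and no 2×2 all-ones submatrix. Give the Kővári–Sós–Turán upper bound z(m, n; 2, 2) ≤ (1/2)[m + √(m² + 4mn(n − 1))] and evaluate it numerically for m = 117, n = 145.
z(117, 145; 2, 2) ≤ (1/2)[117 + √(117² + 4·117·145·144)] = (1/2)[117 + √9785529] = 1622.5915

Kővári–Sós–Turán: let r_1, ..., r_117 be the row sums and z = Σ r_i the total number of 1s. Each pair of columns can share at most one row with both entries 1 (else a 2×2 all-ones block appears), so Σ_i C(r_i, 2) ≤ C(145, 2) = 10440. By convexity Σ_i C(r_i, 2) ≥ 117·C(z/117, 2) = z(z − 117)/(2·117), giving z² − 117z − 117·145·144 ≤ 0 and hence z ≤ (1/2)[117 + √(13689 + 4·2442960)] = (1/2)[117 + √9785529] ≈ (1/2)(117 + 3128.183) = 1622.5915.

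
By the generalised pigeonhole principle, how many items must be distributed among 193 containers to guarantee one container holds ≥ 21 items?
n = (21 − 1)·193 + 1 = 3861

By the generalised pigeonhole principle, to guarantee some box contains ≥ r objects we need more than (r − 1) · k objects total. Threshold: n = (r − 1) · k + 1. With r = 21 and k = 193: n = 20 · 193 + 1 = 3860 + 1 = 3861. For n = 3860 = 20 · 193, we can put exactly 20 objects in every box, avoiding 21 in any single one — so 3861 is tight.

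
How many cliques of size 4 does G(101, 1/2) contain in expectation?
E[# K_4] = C(101, 4) · (1/2)^C(4, 2) = 4082925 / 2^6 = 63795.703125

For each 4-subset S of vertices (there are C(101, 4) = 4082925 such S), let X_S = 1 if S induces a K_4 (all C(4, 2) = 6 edges present). Then P(X_S = 1) = (1/2)^6 = 1/64. By linearity of expectation, E[# K_4] = C(101, 4) · (1/2)^6 = 4082925 / 64 = 63795.703125.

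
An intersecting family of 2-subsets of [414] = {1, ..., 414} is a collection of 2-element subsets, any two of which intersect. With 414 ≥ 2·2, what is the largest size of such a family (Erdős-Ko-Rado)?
max |F| = C(413, 1) = 413

The Erdős-Ko-Rado theorem states: for n ≥ 2k, an intersecting family of k-subsets of an n-element set has size at most C(n − 1, k − 1), with equality for 'star' families {A ⊆ [n] : |A| = k, i ∈ A} (fix an element i). For n = 414, k = 2: C(413, 1) = 413.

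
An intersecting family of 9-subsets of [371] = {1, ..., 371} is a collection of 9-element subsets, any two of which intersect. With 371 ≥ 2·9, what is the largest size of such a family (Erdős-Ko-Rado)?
max |F| = C(370, 8) = 8072413652816370

The Erdős-Ko-Rado theorem states: for n ≥ 2k, an intersecting family of k-subsets of an n-element set has size at most C(n − 1, k − 1), with equality for 'star' families {A ⊆ [n] : |A| = k, i ∈ A} (fix an element i). For n = 371, k = 9: C(370, 8) = 8072413652816370.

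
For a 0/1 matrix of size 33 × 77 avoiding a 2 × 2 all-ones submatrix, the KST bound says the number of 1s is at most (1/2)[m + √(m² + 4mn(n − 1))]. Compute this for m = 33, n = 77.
z(33, 77; 2, 2) ≤ (1/2)[33 + √(33² + 4·33·77·76)] = (1/2)[33 + √773553] = 456.2593

Kővári–Sós–Turán: let r_1, ..., r_33 be the row sums and z = Σ r_i the total number of 1s. Each pair of columns can share at most one row with both entries 1 (else a 2×2 all-ones block appears), so Σ_i C(r_i, 2) ≤ C(77, 2) = 2926. By convexity Σ_i C(r_i, 2) ≥ 33·C(z/33, 2) = z(z − 33)/(2·33), giving z² − 33z − 33·77·76 ≤ 0 and hence z ≤ (1/2)[33 + √(1089 + 4·193116)] = (1/2)[33 + √773553] ≈ (1/2)(33 + 879.5186) = 456.2593.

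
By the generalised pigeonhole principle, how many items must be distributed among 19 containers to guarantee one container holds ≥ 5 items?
n = (5 − 1)·19 + 1 = 77

By the generalised pigeonhole principle, to guarantee some box contains ≥ r objects we need more than (r − 1) · k objects total. Threshold: n = (r − 1) · k + 1. With r = 5 and k = 19: n = 4 · 19 + 1 = 76 + 1 = 77. For n = 76 = 4 · 19, we can put exactly 4 objects in every box, avoiding 5 in any single one — so 77 is tight.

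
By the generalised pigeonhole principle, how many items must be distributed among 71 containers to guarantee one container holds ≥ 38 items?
n = (38 − 1)·71 + 1 = 2628

By the generalised pigeonhole principle, to guarantee some box contains ≥ r objects we need more than (r − 1) · k objects total. Threshold: n = (r − 1) · k + 1. With r = 38 and k = 71: n = 37 · 71 + 1 = 2627 + 1 = 2628. For n = 2627 = 37 · 71, we can put exactly 37 objects in every box, avoiding 38 in any single one — so 2628 is tight.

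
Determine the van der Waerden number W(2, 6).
W(2, 6) = 1132

This is a classical value, W(2, 6) = 1132, established by combining an explicit 2-colouring of {1, ..., 1131} with no monochromatic 6-AP (giving the lower bound W(2, 6) > 1131) and a finite case analysis / exhaustive computer search showing every 2-colouring of {1, ..., 1132} has such an AP.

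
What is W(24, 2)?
W(24, 2) = 24 + 1 = 25

A 2-term AP is any pair of integers, so a monochromatic 2-AP exists iff some colour is used at least twice. With 24 colours, the colouring i ↦ i on {1, ..., 24} uses each colour once, avoiding any monochromatic pair, so W(24, 2) > 24. For {1, ..., 25}, pigeonhole forces two integers of the same colour, which form a monochromatic 2-AP. Hence W(24, 2) = 25.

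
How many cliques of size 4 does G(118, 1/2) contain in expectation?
E[# K_4] = C(118, 4) · (1/2)^C(4, 2) = 7673835 / 2^6 = 119903.671875

For each 4-subset S of vertices (there are C(118, 4) = 7673835 such S), let X_S = 1 if S induces a K_4 (all C(4, 2) = 6 edges present). Then P(X_S = 1) = (1/2)^6 = 1/64. By linearity of expectation, E[# K_4] = C(118, 4) · (1/2)^6 = 7673835 / 64 = 119903.671875.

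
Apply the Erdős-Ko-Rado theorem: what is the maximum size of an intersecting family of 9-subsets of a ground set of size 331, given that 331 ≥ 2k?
max |F| = C(330, 8) = 3202280747619525

The Erdős-Ko-Rado theorem states: for n ≥ 2k, an intersecting family of k-subsets of an n-element set has size at most C(n − 1, k − 1), with equality for 'star' families {A ⊆ [n] : |A| = k, i ∈ A} (fix an element i). For n = 331, k = 9: C(330, 8) = 3202280747619525.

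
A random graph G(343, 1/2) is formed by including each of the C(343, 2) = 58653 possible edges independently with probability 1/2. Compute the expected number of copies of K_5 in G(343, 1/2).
E[# K_5] = C(343, 5) · (1/2)^C(5, 2) = 38421292833 / 2^10 ≈ 37520793.782227

For each 5-subset S of vertices (there are C(343, 5) = 38421292833 such S), let X_S = 1 if S induces a K_5 (all C(5, 2) = 10 edges present). Then P(X_S = 1) = (1/2)^10 = 1/1024. By linearity of expectation, E[# K_5] = C(343, 5) · (1/2)^10 = 38421292833 / 1024 ≈ 37520793.782227.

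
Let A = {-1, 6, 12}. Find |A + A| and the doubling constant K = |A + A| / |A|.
K = |A + A| / |A| = 6/3 = 2

Enumerate A + A = {a + b : a, b ∈ A}. With |A| = 3, there are |A|^2 = 9 ordered sum pairs; collecting distinct values, A + A = {-2, 5, 11, 12, 18, 24}, so |A + A| = 6. Thus K = 6/3 = 2. For comparison, the minimum possible |A + A| over all 3-element sets is 2·3 − 1 = 5 (so min K = 5/3), attained only by arithmetic progressions.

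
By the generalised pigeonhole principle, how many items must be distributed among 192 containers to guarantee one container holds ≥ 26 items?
n = (26 − 1)·192 + 1 = 4801

By the generalised pigeonhole principle, to guarantee some box contains ≥ r objects we need more than (r − 1) · k objects total. Threshold: n = (r − 1) · k + 1. With r = 26 and k = 192: n = 25 · 192 + 1 = 4800 + 1 = 4801. For n = 4800 = 25 · 192, we can put exactly 25 objects in every box, avoiding 26 in any single one — so 4801 is tight.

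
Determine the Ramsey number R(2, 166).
R(2, 166) = 166

R(2, k) = k for all k ≥ 2: in a 2-colouring of K_k, either some edge is red (a red K_2) or all edges are blue (a blue K_k). And K_{165} coloured all-blue has no blue K_166, so R(2, 166) > 165. Hence R(2, 166) = 166.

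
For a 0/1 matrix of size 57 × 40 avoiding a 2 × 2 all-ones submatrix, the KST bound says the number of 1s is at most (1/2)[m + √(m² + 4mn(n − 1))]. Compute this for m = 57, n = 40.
z(57, 40; 2, 2) ≤ (1/2)[57 + √(57² + 4·57·40·39)] = (1/2)[57 + √358929] = 328.0534

Kővári–Sós–Turán: let r_1, ..., r_57 be the row sums and z = Σ r_i the total number of 1s. Each pair of columns can share at most one row with both entries 1 (else a 2×2 all-ones block appears), so Σ_i C(r_i, 2) ≤ C(40, 2) = 780. By convexity Σ_i C(r_i, 2) ≥ 57·C(z/57, 2) = z(z − 57)/(2·57), giving z² − 57z − 57·40·39 ≤ 0 and hence z ≤ (1/2)[57 + √(3249 + 4·88920)] = (1/2)[57 + √358929] ≈ (1/2)(57 + 599.1068) = 328.0534.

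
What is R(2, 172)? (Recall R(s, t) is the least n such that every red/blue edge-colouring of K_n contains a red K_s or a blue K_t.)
R(2, 172) = 172

R(2, k) = k for all k ≥ 2: in a 2-colouring of K_k, either some edge is red (a red K_2) or all edges are blue (a blue K_k). And K_{171} coloured all-blue has no blue K_172, so R(2, 172) > 171. Hence R(2, 172) = 172.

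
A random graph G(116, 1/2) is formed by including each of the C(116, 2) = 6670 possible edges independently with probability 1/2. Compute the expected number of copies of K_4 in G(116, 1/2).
E[# K_4] = C(116, 4) · (1/2)^C(4, 2) = 7160245 / 2^6 = 111878.828125

For each 4-subset S of vertices (there are C(116, 4) = 7160245 such S), let X_S = 1 if S induces a K_4 (all C(4, 2) = 6 edges present). Then P(X_S = 1) = (1/2)^6 = 1/64. By linearity of expectation, E[# K_4] = C(116, 4) · (1/2)^6 = 7160245 / 64 = 111878.828125.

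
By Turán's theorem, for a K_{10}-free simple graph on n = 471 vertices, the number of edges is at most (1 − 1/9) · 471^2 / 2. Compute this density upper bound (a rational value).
Turán density bound = (8/9) · 471^2/2 = 98596

Turán's theorem: ex(n, K_{r+1}) is achieved by the complete r-partite Turán graph T(n, r) with parts as balanced as possible, and is at most (1 − 1/r) · n^2/2. For r = 9, n = 471: the density bound is (8/9) · 221841/2 = 98596. The integer-valued extremum is e(T(471, 9)) = 98595, which is strictly less than the density bound 98596 since 9 ∤ 471 (the parts of T(471, 9) cannot all be equal).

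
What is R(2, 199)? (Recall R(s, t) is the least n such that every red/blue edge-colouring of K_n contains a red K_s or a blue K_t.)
R(2, 199) = 199

R(2, k) = k for all k ≥ 2: in a 2-colouring of K_k, either some edge is red (a red K_2) or all edges are blue (a blue K_k). And K_{198} coloured all-blue has no blue K_199, so R(2, 199) > 198. Hence R(2, 199) = 199.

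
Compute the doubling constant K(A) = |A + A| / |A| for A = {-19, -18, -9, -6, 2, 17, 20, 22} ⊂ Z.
K = |A + A| / |A| = 34/8 = 17/4

Enumerate A + A = {a + b : a, b ∈ A}. With |A| = 8, there are |A|^2 = 64 ordered sum pairs; collecting distinct values, A + A = {-38, -37, -36, -28, -27, -25, -24, -18, -17, -16, -15, -12, -7, -4, -2, -1, 1, 2, 3, 4, 8, 11, 13, 14, 16, 19, 22, 24, 34, 37, 39, 40, 42, 44}, so |A + A| = 34. Thus K = 34/8 = 17/4. For comparison, the minimum possible |A + A| over all 8-element sets is 2·8 − 1 = 15 (so min K = 15/8), attained only by arithmetic progressions.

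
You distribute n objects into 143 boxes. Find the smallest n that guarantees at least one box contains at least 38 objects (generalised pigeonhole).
n = (38 − 1)·143 + 1 = 5292

By the generalised pigeonhole principle, to guarantee some box contains ≥ r objects we need more than (r − 1) · k objects total. Threshold: n = (r − 1) · k + 1. With r = 38 and k = 143: n = 37 · 143 + 1 = 5291 + 1 = 5292. For n = 5291 = 37 · 143, we can put exactly 37 objects in every box, avoiding 38 in any single one — so 5292 is tight.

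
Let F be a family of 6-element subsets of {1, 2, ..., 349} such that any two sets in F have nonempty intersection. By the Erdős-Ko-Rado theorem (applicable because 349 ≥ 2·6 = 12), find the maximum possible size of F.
max |F| = C(348, 5) = 41321978664

Erdős-Ko-Rado (1961): when n ≥ 2k, max |F| = C(n−1, k−1). The bound is attained by the star {A : i ∈ A} for any fixed i ∈ [n]. Here C(349−1, 6−1) = C(348, 5) = 41321978664.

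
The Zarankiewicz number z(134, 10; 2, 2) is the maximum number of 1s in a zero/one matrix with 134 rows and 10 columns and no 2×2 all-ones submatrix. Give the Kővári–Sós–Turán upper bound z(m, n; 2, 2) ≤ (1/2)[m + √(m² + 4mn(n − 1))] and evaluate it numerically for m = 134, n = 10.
z(134, 10; 2, 2) ≤ (1/2)[134 + √(134² + 4·134·10·9)] = (1/2)[134 + √66196] = 195.6429

Kővári–Sós–Turán: let r_1, ..., r_134 be the row sums and z = Σ r_i the total number of 1s. Each pair of columns can share at most one row with both entries 1 (else a 2×2 all-ones block appears), so Σ_i C(r_i, 2) ≤ C(10, 2) = 45. By convexity Σ_i C(r_i, 2) ≥ 134·C(z/134, 2) = z(z − 134)/(2·134), giving z² − 134z − 134·10·9 ≤ 0 and hence z ≤ (1/2)[134 + √(17956 + 4·12060)] = (1/2)[134 + √66196] ≈ (1/2)(134 + 257.2858) = 195.6429.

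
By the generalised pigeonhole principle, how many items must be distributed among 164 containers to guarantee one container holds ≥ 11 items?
n = (11 − 1)·164 + 1 = 1641

By the generalised pigeonhole principle, to guarantee some box contains ≥ r objects we need more than (r − 1) · k objects total. Threshold: n = (r − 1) · k + 1. With r = 11 and k = 164: n = 10 · 164 + 1 = 1640 + 1 = 1641. For n = 1640 = 10 · 164, we can put exactly 10 objects in every box, avoiding 11 in any single one — so 1641 is tight.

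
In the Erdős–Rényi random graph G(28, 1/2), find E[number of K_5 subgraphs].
E[# K_5] = C(28, 5) · (1/2)^C(5, 2) = 98280 / 2^10 = 12285/128 = 95.9765625

For each 5-subset S of vertices (there are C(28, 5) = 98280 such S), let X_S = 1 if S induces a K_5 (all C(5, 2) = 10 edges present). Then P(X_S = 1) = (1/2)^10 = 1/1024. By linearity of expectation, E[# K_5] = C(28, 5) · (1/2)^10 = 98280 / 1024 = 12285/128 = 95.9765625.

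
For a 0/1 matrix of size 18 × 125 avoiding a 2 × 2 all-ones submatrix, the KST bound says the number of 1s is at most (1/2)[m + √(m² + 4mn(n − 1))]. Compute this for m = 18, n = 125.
z(18, 125; 2, 2) ≤ (1/2)[18 + √(18² + 4·18·125·124)] = (1/2)[18 + √1116324] = 537.2812

Kővári–Sós–Turán: let r_1, ..., r_18 be the row sums and z = Σ r_i the total number of 1s. Each pair of columns can share at most one row with both entries 1 (else a 2×2 all-ones block appears), so Σ_i C(r_i, 2) ≤ C(125, 2) = 7750. By convexity Σ_i C(r_i, 2) ≥ 18·C(z/18, 2) = z(z − 18)/(2·18), giving z² − 18z − 18·125·124 ≤ 0 and hence z ≤ (1/2)[18 + √(324 + 4·279000)] = (1/2)[18 + √1116324] ≈ (1/2)(18 + 1056.5624) = 537.2812.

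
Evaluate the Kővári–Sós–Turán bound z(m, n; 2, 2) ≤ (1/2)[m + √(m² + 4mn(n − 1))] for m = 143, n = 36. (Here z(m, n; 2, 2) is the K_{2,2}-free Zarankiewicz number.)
z(143, 36; 2, 2) ≤ (1/2)[143 + √(143² + 4·143·36·35)] = (1/2)[143 + √741169] = 501.9559

Kővári–Sós–Turán: let r_1, ..., r_143 be the row sums and z = Σ r_i the total number of 1s. Each pair of columns can share at most one row with both entries 1 (else a 2×2 all-ones block appears), so Σ_i C(r_i, 2) ≤ C(36, 2) = 630. By convexity Σ_i C(r_i, 2) ≥ 143·C(z/143, 2) = z(z − 143)/(2·143), giving z² − 143z − 143·36·35 ≤ 0 and hence z ≤ (1/2)[143 + √(20449 + 4·180180)] = (1/2)[143 + √741169] ≈ (1/2)(143 + 860.9117) = 501.9559.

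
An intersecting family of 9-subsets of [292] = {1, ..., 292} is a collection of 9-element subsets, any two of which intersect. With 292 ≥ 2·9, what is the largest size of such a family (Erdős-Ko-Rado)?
max |F| = C(291, 8) = 1157369208472620

Erdős-Ko-Rado (1961): when n ≥ 2k, max |F| = C(n−1, k−1). The bound is attained by the star {A : i ∈ A} for any fixed i ∈ [n]. Here C(292−1, 9−1) = C(291, 8) = 1157369208472620.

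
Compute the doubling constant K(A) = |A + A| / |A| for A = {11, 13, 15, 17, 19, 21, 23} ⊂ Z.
K = |A + A| / |A| = 13/7

Enumerate A + A = {a + b : a, b ∈ A}. With |A| = 7, there are |A|^2 = 49 ordered sum pairs; collecting distinct values, A + A = {22, 24, 26, 28, 30, 32, 34, 36, 38, 40, 42, 44, 46}, so |A + A| = 13. Thus K = 13/7. Here |A + A| = 2|A| − 1 = 13, the minimum possible — so K = 13/7 is minimal, which holds iff A is an arithmetic progression.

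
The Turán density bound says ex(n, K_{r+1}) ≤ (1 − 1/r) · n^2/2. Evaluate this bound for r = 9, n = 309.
Turán density bound = (8/9) · 309^2/2 = 42436

Turán's theorem: ex(n, K_{r+1}) is achieved by the complete r-partite Turán graph T(n, r) with parts as balanced as possible, and is at most (1 − 1/r) · n^2/2. For r = 9, n = 309: the density bound is (8/9) · 95481/2 = 42436. The integer-valued extremum is e(T(309, 9)) = 42435, which is strictly less than the density bound 42436 since 9 ∤ 309 (the parts of T(309, 9) cannot all be equal).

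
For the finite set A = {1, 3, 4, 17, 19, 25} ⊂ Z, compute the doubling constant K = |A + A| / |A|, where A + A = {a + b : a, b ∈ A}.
K = |A + A| / |A| = 20/6 = 10/3

Enumerate A + A = {a + b : a, b ∈ A}. With |A| = 6, there are |A|^2 = 36 ordered sum pairs; collecting distinct values, A + A = {2, 4, 5, 6, 7, 8, 18, 20, 21, 22, 23, 26, 28, 29, 34, 36, 38, 42, 44, 50}, so |A + A| = 20. Thus K = 20/6 = 10/3. For comparison, the minimum possible |A + A| over all 6-element sets is 2·6 − 1 = 11 (so min K = 11/6), attained only by arithmetic progressions.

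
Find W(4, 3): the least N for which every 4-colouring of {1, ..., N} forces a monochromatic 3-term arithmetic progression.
W(4, 3) = 76

W(4, 3) = 76. The lower bound W(4, 3) > 75 comes from an explicit good 4-colouring of [1, 75]; the upper bound W(4, 3) ≤ 76 was verified by exhaustive search over 4-colourings of [1, 76].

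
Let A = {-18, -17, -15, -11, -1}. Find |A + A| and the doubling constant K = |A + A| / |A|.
K = |A + A| / |A| = 15/5 = 3

Enumerate A + A = {a + b : a, b ∈ A}. With |A| = 5, there are |A|^2 = 25 ordered sum pairs; collecting distinct values, A + A = {-36, -35, -34, -33, -32, -30, -29, -28, -26, -22, -19, -18, -16, -12, -2}, so |A + A| = 15. Thus K = 15/5 = 3. For comparison, the minimum possible |A + A| over all 5-element sets is 2·5 − 1 = 9 (so min K = 9/5), attained only by arithmetic progressions.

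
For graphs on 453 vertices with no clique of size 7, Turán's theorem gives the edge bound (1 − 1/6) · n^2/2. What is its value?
Turán density bound = (5/6) · 453^2/2 = 342015/4 ≈ 85503.75

Turán's theorem: ex(n, K_{r+1}) is achieved by the complete r-partite Turán graph T(n, r) with parts as balanced as possible, and is at most (1 − 1/r) · n^2/2. For r = 6, n = 453: the density bound is (5/6) · 205209/2 = 342015/4 ≈ 85503.75. The integer-valued extremum is e(T(453, 6)) = 85503, which is strictly less than the density bound 342015/4 since 6 ∤ 453 (the parts of T(453, 6) cannot all be equal).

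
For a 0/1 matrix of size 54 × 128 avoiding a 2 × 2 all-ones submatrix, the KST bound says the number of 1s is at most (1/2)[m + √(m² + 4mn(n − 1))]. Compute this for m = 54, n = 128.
z(54, 128; 2, 2) ≤ (1/2)[54 + √(54² + 4·54·128·127)] = (1/2)[54 + √3514212] = 964.3116

Kővári–Sós–Turán: let r_1, ..., r_54 be the row sums and z = Σ r_i the total number of 1s. Each pair of columns can share at most one row with both entries 1 (else a 2×2 all-ones block appears), so Σ_i C(r_i, 2) ≤ C(128, 2) = 8128. By convexity Σ_i C(r_i, 2) ≥ 54·C(z/54, 2) = z(z − 54)/(2·54), giving z² − 54z − 54·128·127 ≤ 0 and hence z ≤ (1/2)[54 + √(2916 + 4·877824)] = (1/2)[54 + √3514212] ≈ (1/2)(54 + 1874.6232) = 964.3116.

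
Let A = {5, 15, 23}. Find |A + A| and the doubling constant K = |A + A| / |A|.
K = |A + A| / |A| = 6/3 = 2

Enumerate A + A = {a + b : a, b ∈ A}. With |A| = 3, there are |A|^2 = 9 ordered sum pairs; collecting distinct values, A + A = {10, 20, 28, 30, 38, 46}, so |A + A| = 6. Thus K = 6/3 = 2. For comparison, the minimum possible |A + A| over all 3-element sets is 2·3 − 1 = 5 (so min K = 5/3), attained only by arithmetic progressions.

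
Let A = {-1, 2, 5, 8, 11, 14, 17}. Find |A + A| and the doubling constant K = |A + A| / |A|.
K = |A + A| / |A| = 13/7

Enumerate A + A = {a + b : a, b ∈ A}. With |A| = 7, there are |A|^2 = 49 ordered sum pairs; collecting distinct values, A + A = {-2, 1, 4, 7, 10, 13, 16, 19, 22, 25, 28, 31, 34}, so |A + A| = 13. Thus K = 13/7. Here |A + A| = 2|A| − 1 = 13, the minimum possible — so K = 13/7 is minimal, which holds iff A is an arithmetic progression.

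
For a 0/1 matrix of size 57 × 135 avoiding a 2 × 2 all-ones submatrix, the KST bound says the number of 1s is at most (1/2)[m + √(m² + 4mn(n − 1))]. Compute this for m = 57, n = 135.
z(57, 135; 2, 2) ≤ (1/2)[57 + √(57² + 4·57·135·134)] = (1/2)[57 + √4127769] = 1044.3456

Kővári–Sós–Turán: let r_1, ..., r_57 be the row sums and z = Σ r_i the total number of 1s. Each pair of columns can share at most one row with both entries 1 (else a 2×2 all-ones block appears), so Σ_i C(r_i, 2) ≤ C(135, 2) = 9045. By convexity Σ_i C(r_i, 2) ≥ 57·C(z/57, 2) = z(z − 57)/(2·57), giving z² − 57z − 57·135·134 ≤ 0 and hence z ≤ (1/2)[57 + √(3249 + 4·1031130)] = (1/2)[57 + √4127769] ≈ (1/2)(57 + 2031.6912) = 1044.3456.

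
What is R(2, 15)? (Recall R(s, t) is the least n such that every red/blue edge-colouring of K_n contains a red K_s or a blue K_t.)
R(2, 15) = 15

R(2, k) = k for all k ≥ 2: in a 2-colouring of K_k, either some edge is red (a red K_2) or all edges are blue (a blue K_k). And K_{14} coloured all-blue has no blue K_15, so R(2, 15) > 14. Hence R(2, 15) = 15.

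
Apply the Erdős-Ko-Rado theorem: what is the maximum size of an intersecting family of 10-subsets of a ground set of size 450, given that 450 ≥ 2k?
max |F| = C(449, 9) = 1885433720689619464

The Erdős-Ko-Rado theorem states: for n ≥ 2k, an intersecting family of k-subsets of an n-element set has size at most C(n − 1, k − 1), with equality for 'star' families {A ⊆ [n] : |A| = k, i ∈ A} (fix an element i). For n = 450, k = 10: C(449, 9) = 1885433720689619464.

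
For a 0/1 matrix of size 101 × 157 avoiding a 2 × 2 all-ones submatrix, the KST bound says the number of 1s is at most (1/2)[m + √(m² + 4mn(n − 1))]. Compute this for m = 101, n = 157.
z(101, 157; 2, 2) ≤ (1/2)[101 + √(101² + 4·101·157·156)] = (1/2)[101 + √9904969] = 1624.108

Kővári–Sós–Turán: let r_1, ..., r_101 be the row sums and z = Σ r_i the total number of 1s. Each pair of columns can share at most one row with both entries 1 (else a 2×2 all-ones block appears), so Σ_i C(r_i, 2) ≤ C(157, 2) = 12246. By convexity Σ_i C(r_i, 2) ≥ 101·C(z/101, 2) = z(z − 101)/(2·101), giving z² − 101z − 101·157·156 ≤ 0 and hence z ≤ (1/2)[101 + √(10201 + 4·2473692)] = (1/2)[101 + √9904969] ≈ (1/2)(101 + 3147.2161) = 1624.108.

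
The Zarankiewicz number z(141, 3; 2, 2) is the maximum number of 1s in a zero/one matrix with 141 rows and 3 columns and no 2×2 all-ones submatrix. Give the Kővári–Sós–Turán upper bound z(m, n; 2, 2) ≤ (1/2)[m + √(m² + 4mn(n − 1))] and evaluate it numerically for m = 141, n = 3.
z(141, 3; 2, 2) ≤ (1/2)[141 + √(141² + 4·141·3·2)] = (1/2)[141 + √23265] = 146.7643

Kővári–Sós–Turán: let r_1, ..., r_141 be the row sums and z = Σ r_i the total number of 1s. Each pair of columns can share at most one row with both entries 1 (else a 2×2 all-ones block appears), so Σ_i C(r_i, 2) ≤ C(3, 2) = 3. By convexity Σ_i C(r_i, 2) ≥ 141·C(z/141, 2) = z(z − 141)/(2·141), giving z² − 141z − 141·3·2 ≤ 0 and hence z ≤ (1/2)[141 + √(19881 + 4·846)] = (1/2)[141 + √23265] ≈ (1/2)(141 + 152.5287) = 146.7643.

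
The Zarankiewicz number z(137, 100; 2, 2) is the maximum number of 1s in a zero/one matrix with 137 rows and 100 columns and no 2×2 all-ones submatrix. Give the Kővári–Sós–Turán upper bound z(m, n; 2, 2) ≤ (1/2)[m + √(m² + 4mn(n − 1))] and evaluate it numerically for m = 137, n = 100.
z(137, 100; 2, 2) ≤ (1/2)[137 + √(137² + 4·137·100·99)] = (1/2)[137 + √5443969] = 1235.1157

Kővári–Sós–Turán: let r_1, ..., r_137 be the row sums and z = Σ r_i the total number of 1s. Each pair of columns can share at most one row with both entries 1 (else a 2×2 all-ones block appears), so Σ_i C(r_i, 2) ≤ C(100, 2) = 4950. By convexity Σ_i C(r_i, 2) ≥ 137·C(z/137, 2) = z(z − 137)/(2·137), giving z² − 137z − 137·100·99 ≤ 0 and hence z ≤ (1/2)[137 + √(18769 + 4·1356300)] = (1/2)[137 + √5443969] ≈ (1/2)(137 + 2333.2315) = 1235.1157.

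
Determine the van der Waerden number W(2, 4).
W(2, 4) = 35

This is a classical value, W(2, 4) = 35, established by combining an explicit 2-colouring of {1, ..., 34} with no monochromatic 4-AP (giving the lower bound W(2, 4) > 34) and a finite case analysis / exhaustive computer search showing every 2-colouring of {1, ..., 35} has such an AP.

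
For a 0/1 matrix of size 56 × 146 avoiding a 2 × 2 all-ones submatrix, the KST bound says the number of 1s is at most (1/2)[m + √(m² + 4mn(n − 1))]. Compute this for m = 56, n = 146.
z(56, 146; 2, 2) ≤ (1/2)[56 + √(56² + 4·56·146·145)] = (1/2)[56 + √4745216] = 1117.1758

Kővári–Sós–Turán: let r_1, ..., r_56 be the row sums and z = Σ r_i the total number of 1s. Each pair of columns can share at most one row with both entries 1 (else a 2×2 all-ones block appears), so Σ_i C(r_i, 2) ≤ C(146, 2) = 10585. By convexity Σ_i C(r_i, 2) ≥ 56·C(z/56, 2) = z(z − 56)/(2·56), giving z² − 56z − 56·146·145 ≤ 0 and hence z ≤ (1/2)[56 + √(3136 + 4·1185520)] = (1/2)[56 + √4745216] ≈ (1/2)(56 + 2178.3517) = 1117.1758.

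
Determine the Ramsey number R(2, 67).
R(2, 67) = 67

R(2, k) = k for all k ≥ 2: in a 2-colouring of K_k, either some edge is red (a red K_2) or all edges are blue (a blue K_k). And K_{66} coloured all-blue has no blue K_67, so R(2, 67) > 66. Hence R(2, 67) = 67.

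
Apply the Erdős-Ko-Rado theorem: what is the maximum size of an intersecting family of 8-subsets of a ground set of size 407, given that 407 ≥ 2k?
max |F| = C(406, 7) = 342505341313200

Erdős-Ko-Rado (1961): when n ≥ 2k, max |F| = C(n−1, k−1). The bound is attained by the star {A : i ∈ A} for any fixed i ∈ [n]. Here C(407−1, 8−1) = C(406, 7) = 342505341313200.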